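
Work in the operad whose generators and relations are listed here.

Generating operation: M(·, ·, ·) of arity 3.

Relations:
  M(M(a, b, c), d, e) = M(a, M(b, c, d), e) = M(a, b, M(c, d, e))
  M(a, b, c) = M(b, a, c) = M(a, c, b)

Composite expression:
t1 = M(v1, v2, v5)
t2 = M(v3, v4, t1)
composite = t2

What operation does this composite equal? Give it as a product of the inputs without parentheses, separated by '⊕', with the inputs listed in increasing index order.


v1 ⊕ v2 ⊕ v3 ⊕ v4 ⊕ v5

Shape and order are irrelevant to M; the v-input set decides.
M(v1, v2, v5) linearizes to v1 ⊕ v2 ⊕ v5
M(v3, v4, M(v1, v2, v5)) linearizes to v3 ⊕ v4 ⊕ v1 ⊕ v2 ⊕ v5
reordering the factors by index: v1 ⊕ v2 ⊕ v3 ⊕ v4 ⊕ v5


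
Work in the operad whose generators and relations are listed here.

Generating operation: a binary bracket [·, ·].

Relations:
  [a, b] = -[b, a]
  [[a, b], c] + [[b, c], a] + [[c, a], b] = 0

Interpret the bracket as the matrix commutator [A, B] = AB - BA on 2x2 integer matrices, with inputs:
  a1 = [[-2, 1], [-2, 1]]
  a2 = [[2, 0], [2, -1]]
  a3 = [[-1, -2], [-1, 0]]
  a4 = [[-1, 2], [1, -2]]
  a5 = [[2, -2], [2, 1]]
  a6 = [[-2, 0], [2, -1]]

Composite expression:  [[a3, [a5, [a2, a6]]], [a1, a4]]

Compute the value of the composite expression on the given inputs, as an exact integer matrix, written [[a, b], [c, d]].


[a2, a6] = [[0, 0], [-8, 0]]
[a5, [a2, a6]] = [[16, 0], [8, -16]]
[a3, [a5, [a2, a6]]] = [[-16, 64], [-24, 16]]
[a1, a4] = [[5, -7], [1, -5]]
[[a3, [a5, [a2, a6]]], [a1, a4]] = [[-104, -416], [-208, 104]]

[[-104, -416], [-208, 104]]


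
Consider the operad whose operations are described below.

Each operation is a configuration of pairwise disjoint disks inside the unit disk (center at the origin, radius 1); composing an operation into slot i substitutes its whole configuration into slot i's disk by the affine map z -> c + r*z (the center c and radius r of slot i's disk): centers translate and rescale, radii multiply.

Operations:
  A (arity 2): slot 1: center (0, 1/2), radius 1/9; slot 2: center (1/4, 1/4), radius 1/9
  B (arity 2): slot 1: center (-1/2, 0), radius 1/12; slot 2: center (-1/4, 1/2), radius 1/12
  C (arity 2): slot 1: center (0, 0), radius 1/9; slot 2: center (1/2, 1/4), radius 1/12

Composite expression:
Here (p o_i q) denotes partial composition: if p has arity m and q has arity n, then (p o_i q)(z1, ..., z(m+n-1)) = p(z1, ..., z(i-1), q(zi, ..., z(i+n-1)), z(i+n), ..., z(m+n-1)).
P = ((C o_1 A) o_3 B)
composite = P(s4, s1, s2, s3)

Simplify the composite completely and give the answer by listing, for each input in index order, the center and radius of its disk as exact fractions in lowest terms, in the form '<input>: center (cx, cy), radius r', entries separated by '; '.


s1: center (1/36, 1/36), radius 1/81; s2: center (11/24, 1/4), radius 1/144; s3: center (23/48, 7/24), radius 1/144; s4: center (0, 1/18), radius 1/81


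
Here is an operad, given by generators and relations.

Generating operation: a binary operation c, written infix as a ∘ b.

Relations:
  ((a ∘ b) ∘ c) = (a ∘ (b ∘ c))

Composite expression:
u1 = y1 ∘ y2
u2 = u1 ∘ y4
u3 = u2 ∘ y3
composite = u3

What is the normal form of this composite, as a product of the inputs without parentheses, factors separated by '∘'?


y1 ∘ y2 ∘ y4 ∘ y3


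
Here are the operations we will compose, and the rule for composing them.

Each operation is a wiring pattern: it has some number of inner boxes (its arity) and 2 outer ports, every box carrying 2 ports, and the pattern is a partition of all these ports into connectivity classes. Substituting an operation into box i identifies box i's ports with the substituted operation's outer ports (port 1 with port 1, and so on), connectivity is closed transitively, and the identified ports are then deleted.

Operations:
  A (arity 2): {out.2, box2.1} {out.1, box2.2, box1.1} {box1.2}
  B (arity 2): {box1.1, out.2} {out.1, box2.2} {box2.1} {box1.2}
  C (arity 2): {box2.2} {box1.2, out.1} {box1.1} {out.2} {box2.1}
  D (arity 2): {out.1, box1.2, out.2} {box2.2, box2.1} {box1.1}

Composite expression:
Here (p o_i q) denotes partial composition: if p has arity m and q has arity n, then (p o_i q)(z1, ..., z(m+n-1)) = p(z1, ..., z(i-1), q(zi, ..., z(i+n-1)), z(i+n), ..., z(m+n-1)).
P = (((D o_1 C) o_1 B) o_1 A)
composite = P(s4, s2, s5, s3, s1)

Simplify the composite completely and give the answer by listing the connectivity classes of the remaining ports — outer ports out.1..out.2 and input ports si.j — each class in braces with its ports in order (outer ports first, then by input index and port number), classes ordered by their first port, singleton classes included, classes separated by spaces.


Connectivity passes through glued D-boundaries; trace each wire chain.
through A, on inputs (s4, s2): {out.1, s2.2, s4.1} {out.2, s2.1} {s4.2} (out.j = stage outer ports)
through B, on inputs (s4, s2, s5): {out.1, s5.2} {out.2, s2.2, s4.1} {s2.1} {s4.2} {s5.1} (out.j = stage outer ports)
through C, on inputs (s4, s2, s5, s3): {out.1, s2.2, s4.1} {out.2} {s2.1} {s3.1} {s3.2} {s4.2} {s5.1} {s5.2} (out.j = stage outer ports)
through D, on inputs (s4, s2, s5, s3, s1): {out.1, out.2} {s1.1, s1.2} {s2.1} {s2.2, s4.1} {s3.1} {s3.2} {s4.2} {s5.1} {s5.2} (out.j = stage outer ports)

{out.1, out.2} {s1.1, s1.2} {s2.1} {s2.2, s4.1} {s3.1} {s3.2} {s4.2} {s5.1} {s5.2}


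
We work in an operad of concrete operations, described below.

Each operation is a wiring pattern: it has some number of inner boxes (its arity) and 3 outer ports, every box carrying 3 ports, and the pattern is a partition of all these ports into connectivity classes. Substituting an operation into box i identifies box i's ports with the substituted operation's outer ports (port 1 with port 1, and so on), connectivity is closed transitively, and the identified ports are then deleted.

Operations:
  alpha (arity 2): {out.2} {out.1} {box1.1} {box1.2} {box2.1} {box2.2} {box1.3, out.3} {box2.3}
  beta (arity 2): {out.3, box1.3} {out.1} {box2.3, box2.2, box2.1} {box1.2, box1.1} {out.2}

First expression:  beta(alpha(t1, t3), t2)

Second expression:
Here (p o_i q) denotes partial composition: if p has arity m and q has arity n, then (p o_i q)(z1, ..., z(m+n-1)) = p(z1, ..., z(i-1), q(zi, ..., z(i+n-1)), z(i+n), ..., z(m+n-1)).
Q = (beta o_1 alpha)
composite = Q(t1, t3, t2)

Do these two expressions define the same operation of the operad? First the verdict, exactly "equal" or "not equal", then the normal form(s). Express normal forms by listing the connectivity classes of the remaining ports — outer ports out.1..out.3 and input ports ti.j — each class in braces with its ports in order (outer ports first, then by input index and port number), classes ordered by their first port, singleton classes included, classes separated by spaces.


Reducing the first expression gives {out.1} {out.2} {out.3, t1.3} {t1.1} {t1.2} {t2.1, t2.2, t2.3} {t3.1} {t3.2} {t3.3}
Reducing the second expression gives {out.1} {out.2} {out.3, t1.3} {t1.1} {t1.2} {t2.1, t2.2, t2.3} {t3.1} {t3.2} {t3.3}
Same normal form: equal.

equal; both compose to {out.1} {out.2} {out.3, t1.3} {t1.1} {t1.2} {t2.1, t2.2, t2.3} {t3.1} {t3.2} {t3.3}


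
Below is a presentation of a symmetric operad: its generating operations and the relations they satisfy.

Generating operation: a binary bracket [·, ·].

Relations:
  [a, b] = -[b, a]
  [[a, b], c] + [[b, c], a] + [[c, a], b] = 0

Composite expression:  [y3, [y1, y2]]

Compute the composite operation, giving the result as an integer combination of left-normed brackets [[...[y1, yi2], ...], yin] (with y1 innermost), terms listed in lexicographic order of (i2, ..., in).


In the tensor algebra, words opening y1 carry the y1-anchored form.
Composite bracket: [y3, [y1, y2]]
Applying ab - ba throughout gives 4 signed words (2^2 = 4).
Words beginning with y1 determine it all:
  sign of y1y2y3 is -1, so it contributes -[[y1, y2], y3]

-[[y1, y2], y3]


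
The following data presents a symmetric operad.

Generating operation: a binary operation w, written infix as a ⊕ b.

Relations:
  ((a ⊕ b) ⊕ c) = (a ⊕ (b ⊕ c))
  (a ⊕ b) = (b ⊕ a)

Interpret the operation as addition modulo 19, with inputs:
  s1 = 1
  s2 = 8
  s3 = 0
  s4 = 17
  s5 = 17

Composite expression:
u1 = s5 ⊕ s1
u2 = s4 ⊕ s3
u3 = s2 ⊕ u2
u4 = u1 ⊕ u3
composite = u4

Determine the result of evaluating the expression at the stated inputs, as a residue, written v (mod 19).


5 (mod 19)


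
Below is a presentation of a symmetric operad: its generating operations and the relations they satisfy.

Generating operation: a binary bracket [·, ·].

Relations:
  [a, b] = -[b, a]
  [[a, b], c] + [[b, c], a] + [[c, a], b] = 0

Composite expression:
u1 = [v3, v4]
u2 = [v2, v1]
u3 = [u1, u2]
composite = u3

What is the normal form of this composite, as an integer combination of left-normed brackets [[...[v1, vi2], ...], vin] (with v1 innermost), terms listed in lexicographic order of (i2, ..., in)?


Expand each bracket as ab - ba; the v1-initial words give the coefficients.
Composite bracket: [[v3, v4], [v2, v1]]
Each bracket splits as ab - ba, giving 8 signed words (2^3 = 8).
Only words starting with v1 matter:
  v1v2v3v4 (sign +1) contributes +[[[v1, v2], v3], v4]
  v1v2v4v3 (sign -1) contributes -[[[v1, v2], v4], v3]

[[[v1, v2], v3], v4] - [[[v1, v2], v4], v3]


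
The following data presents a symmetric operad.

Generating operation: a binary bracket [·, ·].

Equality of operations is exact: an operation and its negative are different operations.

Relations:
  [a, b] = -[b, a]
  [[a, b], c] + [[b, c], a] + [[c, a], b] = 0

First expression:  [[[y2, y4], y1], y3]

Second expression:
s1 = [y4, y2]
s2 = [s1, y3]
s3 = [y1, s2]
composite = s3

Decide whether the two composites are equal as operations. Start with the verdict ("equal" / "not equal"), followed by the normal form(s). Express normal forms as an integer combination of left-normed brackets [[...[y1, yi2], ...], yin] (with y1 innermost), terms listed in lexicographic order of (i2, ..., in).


In normal form, the first expression is -[[[y1, y2], y4], y3] + [[[y1, y4], y2], y3]
In normal form, the second expression is -[[[y1, y2], y4], y3] + [[[y1, y3], y2], y4] - [[[y1, y3], y4], y2] + [[[y1, y4], y2], y3]
Different reductions; not equal.

not equal: they reduce to -[[[y1, y2], y4], y3] + [[[y1, y4], y2], y3] and -[[[y1, y2], y4], y3] + [[[y1, y3], y2], y4] - [[[y1, y3], y4], y2] + [[[y1, y4], y2], y3]


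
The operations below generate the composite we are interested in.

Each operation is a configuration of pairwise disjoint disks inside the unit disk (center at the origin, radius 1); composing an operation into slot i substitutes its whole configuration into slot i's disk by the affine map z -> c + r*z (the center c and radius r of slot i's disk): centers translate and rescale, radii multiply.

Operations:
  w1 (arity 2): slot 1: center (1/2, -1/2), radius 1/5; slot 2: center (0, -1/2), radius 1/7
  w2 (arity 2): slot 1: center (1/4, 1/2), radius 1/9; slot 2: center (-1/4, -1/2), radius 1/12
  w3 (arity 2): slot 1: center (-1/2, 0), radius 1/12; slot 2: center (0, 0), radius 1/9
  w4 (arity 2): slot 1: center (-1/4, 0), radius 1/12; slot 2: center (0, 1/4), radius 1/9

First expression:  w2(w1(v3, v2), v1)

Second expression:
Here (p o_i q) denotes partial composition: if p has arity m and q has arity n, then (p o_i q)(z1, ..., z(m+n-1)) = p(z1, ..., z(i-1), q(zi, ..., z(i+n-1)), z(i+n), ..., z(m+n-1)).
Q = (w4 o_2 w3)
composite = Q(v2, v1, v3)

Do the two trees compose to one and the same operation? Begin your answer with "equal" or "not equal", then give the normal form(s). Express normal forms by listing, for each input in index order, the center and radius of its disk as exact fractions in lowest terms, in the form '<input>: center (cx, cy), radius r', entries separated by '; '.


The first expression, normalized: v1: center (-1/4, -1/2), radius 1/12; v2: center (1/4, 4/9), radius 1/63; v3: center (11/36, 4/9), radius 1/45
The second expression, normalized: v1: center (-1/18, 1/4), radius 1/108; v2: center (-1/4, 0), radius 1/12; v3: center (0, 1/4), radius 1/81
The normal forms differ: not equal.

not equal; the first gives v1: center (-1/4, -1/2), radius 1/12; v2: center (1/4, 4/9), radius 1/63; v3: center (11/36, 4/9), radius 1/45 and the second v1: center (-1/18, 1/4), radius 1/108; v2: center (-1/4, 0), radius 1/12; v3: center (0, 1/4), radius 1/81


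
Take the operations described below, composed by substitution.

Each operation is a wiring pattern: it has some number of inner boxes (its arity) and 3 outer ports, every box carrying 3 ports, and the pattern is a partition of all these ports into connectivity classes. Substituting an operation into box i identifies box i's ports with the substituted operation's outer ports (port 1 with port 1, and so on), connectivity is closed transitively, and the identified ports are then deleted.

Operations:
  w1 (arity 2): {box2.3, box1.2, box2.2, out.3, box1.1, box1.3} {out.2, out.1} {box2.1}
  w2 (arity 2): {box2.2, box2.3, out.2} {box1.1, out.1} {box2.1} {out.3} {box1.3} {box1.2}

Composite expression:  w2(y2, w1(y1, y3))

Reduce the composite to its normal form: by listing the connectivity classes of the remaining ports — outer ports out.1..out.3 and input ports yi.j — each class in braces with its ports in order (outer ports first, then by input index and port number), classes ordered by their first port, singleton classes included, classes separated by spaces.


{out.1, y2.1} {out.2, y1.1, y1.2, y1.3, y3.2, y3.3} {out.3} {y2.2} {y2.3} {y3.1}

After gluing at w2, chains via deleted ports link the y-ports.
stage w1: inputs (y1, y3), connectivity {out.1, out.2} {out.3, y1.1, y1.2, y1.3, y3.2, y3.3} {y3.1}, out.j its boundary
stage w2: inputs (y2, y1, y3), connectivity {out.1, y2.1} {out.2, y1.1, y1.2, y1.3, y3.2, y3.3} {out.3} {y2.2} {y2.3} {y3.1}, out.j its boundary


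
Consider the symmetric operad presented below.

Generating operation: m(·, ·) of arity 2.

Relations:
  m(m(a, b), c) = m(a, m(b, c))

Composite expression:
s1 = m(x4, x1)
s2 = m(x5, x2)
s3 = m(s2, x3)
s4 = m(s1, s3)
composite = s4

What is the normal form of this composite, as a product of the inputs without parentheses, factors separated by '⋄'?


x4 ⋄ x1 ⋄ x5 ⋄ x2 ⋄ x3

Key point: m is associative — brackets drop, the x-order remains.
m(x4, x1) collapses to x4 ⋄ x1
m(x5, x2) collapses to x5 ⋄ x2
m(m(x5, x2), x3) collapses to x5 ⋄ x2 ⋄ x3
m(m(x4, x1), m(m(x5, x2), x3)) collapses to x4 ⋄ x1 ⋄ x5 ⋄ x2 ⋄ x3


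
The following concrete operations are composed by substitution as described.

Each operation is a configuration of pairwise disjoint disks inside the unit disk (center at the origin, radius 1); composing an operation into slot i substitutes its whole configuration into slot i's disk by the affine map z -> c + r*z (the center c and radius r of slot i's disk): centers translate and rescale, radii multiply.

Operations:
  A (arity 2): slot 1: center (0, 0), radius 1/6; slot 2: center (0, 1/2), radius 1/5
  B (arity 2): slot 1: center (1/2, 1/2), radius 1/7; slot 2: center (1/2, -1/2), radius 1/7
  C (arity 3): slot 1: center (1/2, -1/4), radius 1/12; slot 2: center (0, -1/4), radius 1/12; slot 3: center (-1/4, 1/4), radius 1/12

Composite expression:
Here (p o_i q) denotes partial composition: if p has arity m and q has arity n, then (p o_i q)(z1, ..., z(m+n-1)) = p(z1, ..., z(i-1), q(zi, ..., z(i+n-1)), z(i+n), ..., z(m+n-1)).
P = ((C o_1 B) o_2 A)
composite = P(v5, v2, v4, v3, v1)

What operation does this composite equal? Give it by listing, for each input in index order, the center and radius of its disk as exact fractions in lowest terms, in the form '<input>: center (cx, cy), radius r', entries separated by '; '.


Below C, radii multiply path by path; the v-disk centers shift.
v5: after 2 affine steps, its disk has center (13/24, -5/24), radius 1/84
v2: after 3 affine steps, its disk has center (13/24, -7/24), radius 1/504
v4: after 3 affine steps, its disk has center (13/24, -2/7), radius 1/420
v3: after 1 affine step, its disk has center (0, -1/4), radius 1/12
v1: after 1 affine step, its disk has center (-1/4, 1/4), radius 1/12

v1: center (-1/4, 1/4), radius 1/12; v2: center (13/24, -7/24), radius 1/504; v3: center (0, -1/4), radius 1/12; v4: center (13/24, -2/7), radius 1/420; v5: center (13/24, -5/24), radius 1/84


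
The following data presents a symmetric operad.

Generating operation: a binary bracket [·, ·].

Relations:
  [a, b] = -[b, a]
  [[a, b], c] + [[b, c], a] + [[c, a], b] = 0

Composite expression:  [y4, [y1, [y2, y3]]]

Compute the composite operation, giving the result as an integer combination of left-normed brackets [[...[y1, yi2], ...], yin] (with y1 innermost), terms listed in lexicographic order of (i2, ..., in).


Left-normed coefficients sit on the y1-initial expansion words.
Composite bracket: [y4, [y1, [y2, y3]]]
Each bracket splits as ab - ba, giving 8 signed words (2^3 = 8).
Only words starting with y1 matter:
  word y1y2y3y4 has sign -1, contributing -[[[y1, y2], y3], y4]
  word y1y3y2y4 has sign +1, contributing +[[[y1, y3], y2], y4]

-[[[y1, y2], y3], y4] + [[[y1, y3], y2], y4]


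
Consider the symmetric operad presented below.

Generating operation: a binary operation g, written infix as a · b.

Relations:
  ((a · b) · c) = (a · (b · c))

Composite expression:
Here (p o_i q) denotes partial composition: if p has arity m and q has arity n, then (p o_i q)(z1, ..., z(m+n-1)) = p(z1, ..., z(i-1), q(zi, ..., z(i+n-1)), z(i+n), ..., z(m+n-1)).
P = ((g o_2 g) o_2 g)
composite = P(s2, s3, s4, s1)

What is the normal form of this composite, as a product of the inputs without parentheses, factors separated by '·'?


Key point: g is associative — brackets drop, the s-order remains.
(s3 · s4) spells out as s3 · s4
((s3 · s4) · s1) spells out as s3 · s4 · s1
(s2 · ((s3 · s4) · s1)) spells out as s2 · s3 · s4 · s1

s2 · s3 · s4 · s1


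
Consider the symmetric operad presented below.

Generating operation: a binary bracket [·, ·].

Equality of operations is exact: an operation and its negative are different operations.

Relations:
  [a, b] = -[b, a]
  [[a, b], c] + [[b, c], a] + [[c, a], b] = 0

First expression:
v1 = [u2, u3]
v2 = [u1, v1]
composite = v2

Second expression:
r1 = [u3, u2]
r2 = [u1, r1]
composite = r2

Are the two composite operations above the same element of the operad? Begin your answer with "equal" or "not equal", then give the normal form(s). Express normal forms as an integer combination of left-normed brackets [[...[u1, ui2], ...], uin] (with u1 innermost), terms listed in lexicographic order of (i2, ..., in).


The first expression, normalized: [[u1, u2], u3] - [[u1, u3], u2]
The second expression, normalized: -[[u1, u2], u3] + [[u1, u3], u2]
Different reductions; not equal.

not equal: they reduce to [[u1, u2], u3] - [[u1, u3], u2] and -[[u1, u2], u3] + [[u1, u3], u2]


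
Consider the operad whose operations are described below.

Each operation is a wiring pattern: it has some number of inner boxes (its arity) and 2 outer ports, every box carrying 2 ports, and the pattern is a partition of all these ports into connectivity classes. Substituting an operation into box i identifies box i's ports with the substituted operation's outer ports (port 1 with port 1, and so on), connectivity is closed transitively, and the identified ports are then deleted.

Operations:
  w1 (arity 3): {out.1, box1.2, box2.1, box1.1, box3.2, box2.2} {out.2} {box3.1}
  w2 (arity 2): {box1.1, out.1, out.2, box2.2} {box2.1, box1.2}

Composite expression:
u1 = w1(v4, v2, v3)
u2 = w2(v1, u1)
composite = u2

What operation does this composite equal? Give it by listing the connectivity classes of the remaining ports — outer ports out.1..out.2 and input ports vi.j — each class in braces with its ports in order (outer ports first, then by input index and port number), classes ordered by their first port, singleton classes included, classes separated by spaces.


{out.1, out.2, v1.1} {v1.2, v2.1, v2.2, v3.2, v4.1, v4.2} {v3.1}

Connectivity passes through glued w2-boundaries; trace each wire chain.
after w1, the pattern on (v4, v2, v3) reads {out.1, v2.1, v2.2, v3.2, v4.1, v4.2} {out.2} {v3.1} (out.j = its outer ports)
after w2, the pattern on (v1, v4, v2, v3) reads {out.1, out.2, v1.1} {v1.2, v2.1, v2.2, v3.2, v4.1, v4.2} {v3.1} (out.j = its outer ports)


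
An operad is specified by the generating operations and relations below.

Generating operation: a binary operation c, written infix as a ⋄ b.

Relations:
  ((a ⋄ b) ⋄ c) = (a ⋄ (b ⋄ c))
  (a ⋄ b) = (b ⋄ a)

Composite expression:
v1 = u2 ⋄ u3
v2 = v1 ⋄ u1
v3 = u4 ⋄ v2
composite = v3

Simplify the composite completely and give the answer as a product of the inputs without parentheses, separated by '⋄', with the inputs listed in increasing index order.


u1 ⋄ u2 ⋄ u3 ⋄ u4


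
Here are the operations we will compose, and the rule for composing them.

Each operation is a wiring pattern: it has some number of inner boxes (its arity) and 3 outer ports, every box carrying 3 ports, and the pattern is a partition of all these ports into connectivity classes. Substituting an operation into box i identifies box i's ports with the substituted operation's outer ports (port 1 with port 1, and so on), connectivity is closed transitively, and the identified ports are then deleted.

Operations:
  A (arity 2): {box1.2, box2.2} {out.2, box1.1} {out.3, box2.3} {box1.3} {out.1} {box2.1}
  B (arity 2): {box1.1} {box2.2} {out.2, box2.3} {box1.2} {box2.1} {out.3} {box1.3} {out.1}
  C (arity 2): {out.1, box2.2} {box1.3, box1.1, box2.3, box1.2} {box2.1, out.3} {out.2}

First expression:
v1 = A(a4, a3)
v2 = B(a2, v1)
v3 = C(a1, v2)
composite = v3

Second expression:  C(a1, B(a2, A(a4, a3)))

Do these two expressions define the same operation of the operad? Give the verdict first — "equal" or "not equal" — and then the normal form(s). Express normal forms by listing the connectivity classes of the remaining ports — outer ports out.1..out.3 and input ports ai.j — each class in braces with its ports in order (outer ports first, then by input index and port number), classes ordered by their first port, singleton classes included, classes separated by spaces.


equal — both sides give {out.1, a3.3} {out.2} {out.3} {a1.1, a1.2, a1.3} {a2.1} {a2.2} {a2.3} {a3.1} {a3.2, a4.2} {a4.1} {a4.3}


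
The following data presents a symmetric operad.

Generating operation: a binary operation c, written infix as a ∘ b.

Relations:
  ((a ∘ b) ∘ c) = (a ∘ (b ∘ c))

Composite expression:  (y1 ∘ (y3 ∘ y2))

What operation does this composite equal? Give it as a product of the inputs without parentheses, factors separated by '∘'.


y1 ∘ y3 ∘ y2

Every regrouping of c is equal, so read the y-inputs in written order.
(y3 ∘ y2) linearizes to y3 ∘ y2
(y1 ∘ (y3 ∘ y2)) linearizes to y1 ∘ y3 ∘ y2


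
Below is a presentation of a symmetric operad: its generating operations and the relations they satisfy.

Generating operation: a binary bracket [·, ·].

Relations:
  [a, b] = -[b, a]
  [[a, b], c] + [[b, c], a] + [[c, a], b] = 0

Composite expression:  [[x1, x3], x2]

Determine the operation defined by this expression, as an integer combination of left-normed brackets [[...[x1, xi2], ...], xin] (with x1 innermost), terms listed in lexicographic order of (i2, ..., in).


[[x1, x3], x2]

Skip Jacobi rewriting: expand, keep x1-initial words, read off terms.
Composite bracket: [[x1, x3], x2]
Full expansion: 4 signed words from ab - ba (2^2 = 4).
Coefficients come from the x1-initial words:
  the word x1x3x2 carries sign +1 and contributes +[[x1, x3], x2]


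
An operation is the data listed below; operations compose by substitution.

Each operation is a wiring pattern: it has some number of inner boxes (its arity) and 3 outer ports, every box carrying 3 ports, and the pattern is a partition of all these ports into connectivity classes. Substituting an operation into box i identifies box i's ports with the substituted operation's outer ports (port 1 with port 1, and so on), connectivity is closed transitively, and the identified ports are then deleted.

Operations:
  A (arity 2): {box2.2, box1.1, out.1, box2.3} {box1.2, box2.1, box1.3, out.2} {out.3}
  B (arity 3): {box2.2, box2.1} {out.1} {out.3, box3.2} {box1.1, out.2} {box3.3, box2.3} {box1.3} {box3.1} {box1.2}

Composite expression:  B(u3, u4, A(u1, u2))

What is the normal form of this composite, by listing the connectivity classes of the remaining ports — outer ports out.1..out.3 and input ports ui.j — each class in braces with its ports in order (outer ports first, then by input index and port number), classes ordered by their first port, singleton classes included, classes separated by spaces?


{out.1} {out.2, u3.1} {out.3, u1.2, u1.3, u2.1} {u1.1, u2.2, u2.3} {u3.2} {u3.3} {u4.1, u4.2} {u4.3}

After gluing at B, chains via deleted ports link the u-ports.
the subtree at A composes to {out.1, u1.1, u2.2, u2.3} {out.2, u1.2, u1.3, u2.1} {out.3} on (u1, u2); out.j = own outer ports
the subtree at B composes to {out.1} {out.2, u3.1} {out.3, u1.2, u1.3, u2.1} {u1.1, u2.2, u2.3} {u3.2} {u3.3} {u4.1, u4.2} {u4.3} on (u3, u4, u1, u2); out.j = own outer ports


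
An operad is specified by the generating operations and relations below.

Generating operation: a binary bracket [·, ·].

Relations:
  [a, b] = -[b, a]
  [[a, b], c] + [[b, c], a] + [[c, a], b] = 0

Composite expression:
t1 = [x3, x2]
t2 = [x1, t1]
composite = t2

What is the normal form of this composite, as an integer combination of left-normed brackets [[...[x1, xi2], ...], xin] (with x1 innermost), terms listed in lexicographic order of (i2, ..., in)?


Expand each bracket as ab - ba; the x1-initial words give the coefficients.
Composite bracket: [x1, [x3, x2]]
Each bracket splits as ab - ba, giving 4 signed words (2^2 = 4).
Words beginning with x1 determine it all:
  sign of x1x2x3 is -1, so it contributes -[[x1, x2], x3]
  sign of x1x3x2 is +1, so it contributes +[[x1, x3], x2]

-[[x1, x2], x3] + [[x1, x3], x2]


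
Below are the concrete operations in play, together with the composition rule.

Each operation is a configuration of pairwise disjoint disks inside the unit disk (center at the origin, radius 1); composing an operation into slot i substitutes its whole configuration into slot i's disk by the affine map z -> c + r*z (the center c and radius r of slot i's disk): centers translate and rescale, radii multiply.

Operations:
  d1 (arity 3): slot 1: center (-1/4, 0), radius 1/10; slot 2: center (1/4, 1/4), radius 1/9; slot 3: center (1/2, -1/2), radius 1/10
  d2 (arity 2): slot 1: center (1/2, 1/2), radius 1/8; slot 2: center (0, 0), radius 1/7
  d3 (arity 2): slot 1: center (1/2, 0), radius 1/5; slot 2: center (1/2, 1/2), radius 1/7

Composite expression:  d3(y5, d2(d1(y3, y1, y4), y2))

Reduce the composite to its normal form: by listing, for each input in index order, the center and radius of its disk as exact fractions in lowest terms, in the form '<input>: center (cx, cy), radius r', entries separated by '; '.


Each y-disk chains the slot maps above it in d3; radii multiply.
y5 passes through 1 substitution, ending at center (1/2, 0), radius 1/5
y3 passes through 3 substitutions, ending at center (127/224, 4/7), radius 1/560
y1 passes through 3 substitutions, ending at center (129/224, 129/224), radius 1/504
y4 passes through 3 substitutions, ending at center (65/112, 9/16), radius 1/560
y2 passes through 2 substitutions, ending at center (1/2, 1/2), radius 1/49

y1: center (129/224, 129/224), radius 1/504; y2: center (1/2, 1/2), radius 1/49; y3: center (127/224, 4/7), radius 1/560; y4: center (65/112, 9/16), radius 1/560; y5: center (1/2, 0), radius 1/5


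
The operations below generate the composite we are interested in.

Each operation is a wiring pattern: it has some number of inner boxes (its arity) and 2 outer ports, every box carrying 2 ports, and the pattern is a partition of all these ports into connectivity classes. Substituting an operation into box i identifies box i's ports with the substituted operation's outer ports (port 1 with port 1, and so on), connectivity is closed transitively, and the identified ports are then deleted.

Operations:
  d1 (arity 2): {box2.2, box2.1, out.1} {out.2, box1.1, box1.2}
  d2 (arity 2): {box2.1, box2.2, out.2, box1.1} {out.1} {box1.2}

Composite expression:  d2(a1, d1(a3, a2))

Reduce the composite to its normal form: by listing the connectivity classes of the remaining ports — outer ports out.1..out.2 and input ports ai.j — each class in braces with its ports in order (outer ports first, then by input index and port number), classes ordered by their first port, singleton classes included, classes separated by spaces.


Substituting into d2 glues patterns; closure does the rest.
stage d1: inputs (a3, a2), connectivity {out.1, a2.1, a2.2} {out.2, a3.1, a3.2}, out.j its boundary
stage d2: inputs (a1, a3, a2), connectivity {out.1} {out.2, a1.1, a2.1, a2.2, a3.1, a3.2} {a1.2}, out.j its boundary

{out.1} {out.2, a1.1, a2.1, a2.2, a3.1, a3.2} {a1.2}


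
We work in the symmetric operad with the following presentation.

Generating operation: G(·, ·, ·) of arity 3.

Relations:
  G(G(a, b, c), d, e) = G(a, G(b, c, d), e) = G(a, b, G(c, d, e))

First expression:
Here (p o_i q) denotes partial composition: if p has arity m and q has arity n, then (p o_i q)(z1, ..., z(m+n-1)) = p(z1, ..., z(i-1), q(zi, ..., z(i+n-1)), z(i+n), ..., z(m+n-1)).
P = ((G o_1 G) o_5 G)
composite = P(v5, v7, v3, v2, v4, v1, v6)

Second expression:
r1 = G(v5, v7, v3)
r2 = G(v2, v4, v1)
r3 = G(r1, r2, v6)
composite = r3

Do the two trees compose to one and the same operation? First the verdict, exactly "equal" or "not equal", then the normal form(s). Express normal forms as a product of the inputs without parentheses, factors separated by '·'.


equal; both compose to v5 · v7 · v3 · v2 · v4 · v1 · v6


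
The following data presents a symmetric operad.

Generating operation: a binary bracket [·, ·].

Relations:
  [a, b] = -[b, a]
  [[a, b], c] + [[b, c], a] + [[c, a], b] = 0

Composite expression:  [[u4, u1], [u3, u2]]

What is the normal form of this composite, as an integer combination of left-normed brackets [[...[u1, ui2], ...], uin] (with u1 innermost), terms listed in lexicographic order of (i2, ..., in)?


[[[u1, u4], u2], u3] - [[[u1, u4], u3], u2]

Antisymmetry and Jacobi reduce to u1-anchored left-normed brackets.
Composite bracket: [[u4, u1], [u3, u2]]
Full expansion: 8 signed words from ab - ba (2^3 = 8).
Keep just the words that open with u1:
  u1u4u2u3 (sign +1) contributes +[[[u1, u4], u2], u3]
  u1u4u3u2 (sign -1) contributes -[[[u1, u4], u3], u2]


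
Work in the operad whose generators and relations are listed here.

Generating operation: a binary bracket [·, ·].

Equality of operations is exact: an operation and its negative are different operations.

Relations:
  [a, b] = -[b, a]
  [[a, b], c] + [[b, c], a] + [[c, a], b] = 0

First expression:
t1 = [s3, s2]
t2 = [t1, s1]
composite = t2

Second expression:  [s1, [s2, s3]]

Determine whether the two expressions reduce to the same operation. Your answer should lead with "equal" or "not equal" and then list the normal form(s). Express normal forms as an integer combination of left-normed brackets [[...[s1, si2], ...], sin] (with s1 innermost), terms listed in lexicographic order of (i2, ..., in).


equal; the common form is [[s1, s2], s3] - [[s1, s3], s2]

In normal form, the first expression is [[s1, s2], s3] - [[s1, s3], s2]
In normal form, the second expression is [[s1, s2], s3] - [[s1, s3], s2]
Both agree, so they are equal.


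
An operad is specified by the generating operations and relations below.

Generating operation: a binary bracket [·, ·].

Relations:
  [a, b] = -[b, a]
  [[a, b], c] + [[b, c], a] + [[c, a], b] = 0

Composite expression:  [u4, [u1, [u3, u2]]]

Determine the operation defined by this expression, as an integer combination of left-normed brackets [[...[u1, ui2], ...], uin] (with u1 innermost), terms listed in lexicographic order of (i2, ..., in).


[[[u1, u2], u3], u4] - [[[u1, u3], u2], u4]


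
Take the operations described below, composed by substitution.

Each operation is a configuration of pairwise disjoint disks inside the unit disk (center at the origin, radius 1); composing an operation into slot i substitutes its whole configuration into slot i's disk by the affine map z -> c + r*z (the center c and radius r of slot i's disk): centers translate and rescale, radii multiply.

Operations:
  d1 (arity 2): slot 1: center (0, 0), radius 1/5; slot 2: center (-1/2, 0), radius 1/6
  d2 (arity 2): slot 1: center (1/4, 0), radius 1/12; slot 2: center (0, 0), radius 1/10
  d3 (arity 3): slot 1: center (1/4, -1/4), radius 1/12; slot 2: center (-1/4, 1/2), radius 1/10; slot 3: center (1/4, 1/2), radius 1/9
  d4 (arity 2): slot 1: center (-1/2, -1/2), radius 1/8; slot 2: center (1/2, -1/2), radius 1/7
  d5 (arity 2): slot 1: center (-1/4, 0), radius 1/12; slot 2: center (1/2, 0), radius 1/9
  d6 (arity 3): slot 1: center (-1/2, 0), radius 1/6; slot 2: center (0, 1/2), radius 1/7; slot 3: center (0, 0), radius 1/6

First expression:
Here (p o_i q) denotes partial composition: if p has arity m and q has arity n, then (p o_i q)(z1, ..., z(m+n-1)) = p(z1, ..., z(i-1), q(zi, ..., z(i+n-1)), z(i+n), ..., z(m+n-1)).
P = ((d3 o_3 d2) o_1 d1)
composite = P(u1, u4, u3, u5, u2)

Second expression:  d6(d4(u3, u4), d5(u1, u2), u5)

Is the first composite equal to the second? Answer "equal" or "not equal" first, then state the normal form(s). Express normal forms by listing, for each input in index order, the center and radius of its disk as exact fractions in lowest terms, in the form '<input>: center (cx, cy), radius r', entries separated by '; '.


not equal — first u1: center (1/4, -1/4), radius 1/60; u2: center (1/4, 1/2), radius 1/90; u3: center (-1/4, 1/2), radius 1/10; u4: center (5/24, -1/4), radius 1/72; u5: center (5/18, 1/2), radius 1/108, second u1: center (-1/28, 1/2), radius 1/84; u2: center (1/14, 1/2), radius 1/63; u3: center (-7/12, -1/12), radius 1/48; u4: center (-5/12, -1/12), radius 1/42; u5: center (0, 0), radius 1/6

The first expression reduces to u1: center (1/4, -1/4), radius 1/60; u2: center (1/4, 1/2), radius 1/90; u3: center (-1/4, 1/2), radius 1/10; u4: center (5/24, -1/4), radius 1/72; u5: center (5/18, 1/2), radius 1/108
The second expression reduces to u1: center (-1/28, 1/2), radius 1/84; u2: center (1/14, 1/2), radius 1/63; u3: center (-7/12, -1/12), radius 1/48; u4: center (-5/12, -1/12), radius 1/42; u5: center (0, 0), radius 1/6
The forms do not match — not equal.


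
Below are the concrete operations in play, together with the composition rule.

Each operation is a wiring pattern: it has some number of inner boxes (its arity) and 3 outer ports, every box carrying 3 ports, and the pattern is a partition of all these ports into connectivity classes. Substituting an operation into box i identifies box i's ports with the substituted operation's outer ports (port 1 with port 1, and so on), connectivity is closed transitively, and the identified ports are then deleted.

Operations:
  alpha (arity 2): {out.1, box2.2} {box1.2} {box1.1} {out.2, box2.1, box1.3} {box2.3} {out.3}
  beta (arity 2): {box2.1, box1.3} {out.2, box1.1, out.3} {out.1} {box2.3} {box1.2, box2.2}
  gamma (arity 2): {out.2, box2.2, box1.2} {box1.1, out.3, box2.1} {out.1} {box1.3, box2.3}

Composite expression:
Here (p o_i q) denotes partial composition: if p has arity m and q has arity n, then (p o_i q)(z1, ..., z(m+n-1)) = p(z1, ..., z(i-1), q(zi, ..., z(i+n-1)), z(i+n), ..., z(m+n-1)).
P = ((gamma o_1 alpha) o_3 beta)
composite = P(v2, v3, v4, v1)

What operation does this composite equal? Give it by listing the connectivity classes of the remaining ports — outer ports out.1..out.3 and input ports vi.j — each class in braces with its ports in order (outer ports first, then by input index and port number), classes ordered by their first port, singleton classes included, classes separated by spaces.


After gluing at gamma, chains via deleted ports link the v-ports.
composing alpha on (v2, v3), with out.j its own outer ports: {out.1, v3.2} {out.2, v2.3, v3.1} {out.3} {v2.1} {v2.2} {v3.3}
composing beta on (v4, v1), with out.j its own outer ports: {out.1} {out.2, out.3, v4.1} {v1.1, v4.3} {v1.2, v4.2} {v1.3}
composing gamma on (v2, v3, v4, v1), with out.j its own outer ports: {out.1} {out.2, v2.3, v3.1, v4.1} {out.3, v3.2} {v1.1, v4.3} {v1.2, v4.2} {v1.3} {v2.1} {v2.2} {v3.3}

{out.1} {out.2, v2.3, v3.1, v4.1} {out.3, v3.2} {v1.1, v4.3} {v1.2, v4.2} {v1.3} {v2.1} {v2.2} {v3.3}


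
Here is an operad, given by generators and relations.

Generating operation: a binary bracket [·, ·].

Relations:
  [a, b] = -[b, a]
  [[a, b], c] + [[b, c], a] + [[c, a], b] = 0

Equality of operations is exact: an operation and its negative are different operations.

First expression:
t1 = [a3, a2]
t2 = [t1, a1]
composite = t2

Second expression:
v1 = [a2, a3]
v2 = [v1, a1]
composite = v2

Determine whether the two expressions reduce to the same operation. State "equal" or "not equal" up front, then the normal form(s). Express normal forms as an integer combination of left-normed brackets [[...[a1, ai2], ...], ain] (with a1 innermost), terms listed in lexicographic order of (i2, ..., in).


not equal: they reduce to [[a1, a2], a3] - [[a1, a3], a2] and -[[a1, a2], a3] + [[a1, a3], a2]

The first expression reduces to [[a1, a2], a3] - [[a1, a3], a2]
The second expression reduces to -[[a1, a2], a3] + [[a1, a3], a2]
They disagree, so not equal.


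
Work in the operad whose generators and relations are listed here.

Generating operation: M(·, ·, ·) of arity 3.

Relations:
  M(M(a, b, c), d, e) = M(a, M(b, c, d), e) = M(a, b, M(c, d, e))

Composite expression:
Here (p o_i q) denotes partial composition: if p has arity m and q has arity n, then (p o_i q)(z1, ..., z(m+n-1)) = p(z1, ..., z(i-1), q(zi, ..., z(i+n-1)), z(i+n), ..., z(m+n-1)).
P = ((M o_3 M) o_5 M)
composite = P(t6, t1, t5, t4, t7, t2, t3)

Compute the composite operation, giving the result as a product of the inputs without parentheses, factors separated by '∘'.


t6 ∘ t1 ∘ t5 ∘ t4 ∘ t7 ∘ t2 ∘ t3

All parenthesizations of M agree; list the t-inputs left to right.
M(t7, t2, t3) linearizes to t7 ∘ t2 ∘ t3
M(t5, t4, M(t7, t2, t3)) linearizes to t5 ∘ t4 ∘ t7 ∘ t2 ∘ t3
M(t6, t1, M(t5, t4, M(t7, t2, t3))) linearizes to t6 ∘ t1 ∘ t5 ∘ t4 ∘ t7 ∘ t2 ∘ t3


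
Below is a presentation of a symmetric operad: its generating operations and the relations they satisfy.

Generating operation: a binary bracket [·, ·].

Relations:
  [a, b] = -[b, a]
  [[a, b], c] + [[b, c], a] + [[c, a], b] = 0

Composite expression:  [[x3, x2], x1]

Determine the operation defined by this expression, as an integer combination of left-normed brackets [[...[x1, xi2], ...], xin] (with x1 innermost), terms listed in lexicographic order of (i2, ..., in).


[[x1, x2], x3] - [[x1, x3], x2]


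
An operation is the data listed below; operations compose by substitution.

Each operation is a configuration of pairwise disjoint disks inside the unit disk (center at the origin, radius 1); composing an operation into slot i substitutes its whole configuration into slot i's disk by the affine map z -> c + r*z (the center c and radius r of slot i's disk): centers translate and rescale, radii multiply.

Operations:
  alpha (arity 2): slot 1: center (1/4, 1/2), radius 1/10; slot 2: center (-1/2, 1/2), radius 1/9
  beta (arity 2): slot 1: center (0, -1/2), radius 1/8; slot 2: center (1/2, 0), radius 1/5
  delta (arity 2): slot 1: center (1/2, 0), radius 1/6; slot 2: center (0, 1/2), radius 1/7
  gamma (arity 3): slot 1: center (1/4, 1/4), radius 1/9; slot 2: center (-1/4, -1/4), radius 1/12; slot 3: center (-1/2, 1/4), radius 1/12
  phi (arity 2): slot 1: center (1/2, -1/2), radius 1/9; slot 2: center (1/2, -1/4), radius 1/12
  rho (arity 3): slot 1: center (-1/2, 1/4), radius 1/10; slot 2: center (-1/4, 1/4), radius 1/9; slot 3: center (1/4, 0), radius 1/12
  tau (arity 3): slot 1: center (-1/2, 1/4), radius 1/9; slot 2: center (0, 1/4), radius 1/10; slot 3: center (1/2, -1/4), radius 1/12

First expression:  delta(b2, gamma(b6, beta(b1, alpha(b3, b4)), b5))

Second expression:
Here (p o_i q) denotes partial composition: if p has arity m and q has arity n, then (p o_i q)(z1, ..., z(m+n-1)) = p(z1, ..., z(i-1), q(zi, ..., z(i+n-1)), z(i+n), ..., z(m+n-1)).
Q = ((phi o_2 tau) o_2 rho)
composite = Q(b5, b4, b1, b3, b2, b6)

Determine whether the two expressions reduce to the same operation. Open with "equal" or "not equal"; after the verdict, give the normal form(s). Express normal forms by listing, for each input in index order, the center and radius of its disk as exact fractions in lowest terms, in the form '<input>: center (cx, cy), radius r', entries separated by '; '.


not equal; the first gives b1: center (-1/28, 11/24), radius 1/672; b2: center (1/2, 0), radius 1/6; b3: center (-7/240, 391/840), radius 1/4200; b4: center (-13/420, 391/840), radius 1/3780; b5: center (-1/14, 15/28), radius 1/84; b6: center (1/28, 15/28), radius 1/63 and the second b1: center (197/432, -49/216), radius 1/972; b2: center (1/2, -11/48), radius 1/120; b3: center (199/432, -11/48), radius 1/1296; b4: center (49/108, -49/216), radius 1/1080; b5: center (1/2, -1/2), radius 1/9; b6: center (13/24, -13/48), radius 1/144

The first composite normalizes to b1: center (-1/28, 11/24), radius 1/672; b2: center (1/2, 0), radius 1/6; b3: center (-7/240, 391/840), radius 1/4200; b4: center (-13/420, 391/840), radius 1/3780; b5: center (-1/14, 15/28), radius 1/84; b6: center (1/28, 15/28), radius 1/63
The second composite normalizes to b1: center (197/432, -49/216), radius 1/972; b2: center (1/2, -11/48), radius 1/120; b3: center (199/432, -11/48), radius 1/1296; b4: center (49/108, -49/216), radius 1/1080; b5: center (1/2, -1/2), radius 1/9; b6: center (13/24, -13/48), radius 1/144
The normal forms differ: not equal.
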